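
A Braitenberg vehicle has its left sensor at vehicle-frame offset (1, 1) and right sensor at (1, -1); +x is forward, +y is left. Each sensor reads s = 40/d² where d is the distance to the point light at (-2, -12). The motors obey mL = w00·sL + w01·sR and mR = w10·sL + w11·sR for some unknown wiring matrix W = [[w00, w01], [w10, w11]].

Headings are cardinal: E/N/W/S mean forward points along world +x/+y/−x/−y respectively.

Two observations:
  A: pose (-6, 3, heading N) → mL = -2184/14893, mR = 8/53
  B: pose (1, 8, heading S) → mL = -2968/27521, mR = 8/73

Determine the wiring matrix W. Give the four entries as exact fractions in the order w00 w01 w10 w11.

obs A: pose=(-6,3,N) → sL=40/281, sR=8/53, mL=-2184/14893, mR=8/53
obs B: pose=(1,8,S) → sL=40/377, sR=8/73, mL=-2968/27521, mR=8/73
sensor matrix S = [[40/281, 8/53], [40/377, 8/73]]; det S = -170240/409870253
solve [mL_A; mL_B] = S·[w00; w01] and [mR_A; mR_B] = S·[w10; w11]:
  w00 = -1/2, w01 = -1/2, w10 = 0, w11 = 1

-1/2 -1/2 0 1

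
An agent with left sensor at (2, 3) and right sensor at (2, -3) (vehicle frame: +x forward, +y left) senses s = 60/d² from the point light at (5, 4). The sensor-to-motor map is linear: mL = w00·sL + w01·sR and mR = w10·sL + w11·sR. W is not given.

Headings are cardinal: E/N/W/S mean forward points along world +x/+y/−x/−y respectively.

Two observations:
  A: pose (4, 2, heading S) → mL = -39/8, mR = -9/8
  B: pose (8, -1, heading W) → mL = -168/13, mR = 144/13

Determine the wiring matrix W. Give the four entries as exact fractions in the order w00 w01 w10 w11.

-1 -1 -1 1

obs A: pose=(4,2,S) → sL=3, sR=15/8, mL=-39/8, mR=-9/8
obs B: pose=(8,-1,W) → sL=12/13, sR=12, mL=-168/13, mR=144/13
sensor matrix S = [[3, 15/8], [12/13, 12]]; det S = 891/26
solve [mL_A; mL_B] = S·[w00; w01] and [mR_A; mR_B] = S·[w10; w11]:
  w00 = -1, w01 = -1, w10 = -1, w11 = 1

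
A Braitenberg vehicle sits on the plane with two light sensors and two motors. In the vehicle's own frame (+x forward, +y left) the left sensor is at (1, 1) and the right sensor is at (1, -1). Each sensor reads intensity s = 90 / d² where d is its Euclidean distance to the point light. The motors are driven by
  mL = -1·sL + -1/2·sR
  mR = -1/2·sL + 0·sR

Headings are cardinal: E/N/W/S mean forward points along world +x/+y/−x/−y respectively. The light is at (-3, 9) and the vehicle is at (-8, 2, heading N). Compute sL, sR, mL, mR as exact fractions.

left sensor world pos  = (-9, 3); dL² = 72
right sensor world pos = (-7, 3); dR² = 52
sL = 90/72 = 5/4
sR = 90/52 = 45/26
mL = -1·sL + -1/2·sR = -55/26
mR = -1/2·sL + 0·sR = -5/8

5/4 45/26 -55/26 -5/8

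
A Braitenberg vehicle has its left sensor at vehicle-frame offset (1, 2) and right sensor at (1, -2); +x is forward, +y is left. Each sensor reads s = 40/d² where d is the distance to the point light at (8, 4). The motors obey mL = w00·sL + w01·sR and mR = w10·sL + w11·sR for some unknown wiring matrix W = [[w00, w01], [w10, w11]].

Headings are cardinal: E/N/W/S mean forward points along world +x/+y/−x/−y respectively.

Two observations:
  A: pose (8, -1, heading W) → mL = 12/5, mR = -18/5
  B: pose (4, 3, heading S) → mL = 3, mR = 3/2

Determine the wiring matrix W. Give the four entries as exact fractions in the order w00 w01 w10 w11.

obs A: pose=(8,-1,W) → sL=4/5, sR=4, mL=12/5, mR=-18/5
obs B: pose=(4,3,S) → sL=5, sR=1, mL=3, mR=3/2
sensor matrix S = [[4/5, 4], [5, 1]]; det S = -96/5
solve [mL_A; mL_B] = S·[w00; w01] and [mR_A; mR_B] = S·[w10; w11]:
  w00 = 1/2, w01 = 1/2, w10 = 1/2, w11 = -1

1/2 1/2 1/2 -1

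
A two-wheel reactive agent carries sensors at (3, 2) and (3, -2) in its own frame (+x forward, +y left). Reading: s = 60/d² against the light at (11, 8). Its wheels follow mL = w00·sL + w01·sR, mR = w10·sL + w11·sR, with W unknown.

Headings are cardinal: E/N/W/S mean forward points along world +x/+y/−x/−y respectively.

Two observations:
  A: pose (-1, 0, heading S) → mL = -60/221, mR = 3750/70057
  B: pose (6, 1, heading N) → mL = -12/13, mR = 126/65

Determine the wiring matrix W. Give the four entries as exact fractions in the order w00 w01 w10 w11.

-1 0 -1/2 1

obs A: pose=(-1,0,S) → sL=60/221, sR=60/317, mL=-60/221, mR=3750/70057
obs B: pose=(6,1,N) → sL=12/13, sR=12/5, mL=-12/13, mR=126/65
sensor matrix S = [[60/221, 60/317], [12/13, 12/5]]; det S = 33408/70057
solve [mL_A; mL_B] = S·[w00; w01] and [mR_A; mR_B] = S·[w10; w11]:
  w00 = -1, w01 = 0, w10 = -1/2, w11 = 1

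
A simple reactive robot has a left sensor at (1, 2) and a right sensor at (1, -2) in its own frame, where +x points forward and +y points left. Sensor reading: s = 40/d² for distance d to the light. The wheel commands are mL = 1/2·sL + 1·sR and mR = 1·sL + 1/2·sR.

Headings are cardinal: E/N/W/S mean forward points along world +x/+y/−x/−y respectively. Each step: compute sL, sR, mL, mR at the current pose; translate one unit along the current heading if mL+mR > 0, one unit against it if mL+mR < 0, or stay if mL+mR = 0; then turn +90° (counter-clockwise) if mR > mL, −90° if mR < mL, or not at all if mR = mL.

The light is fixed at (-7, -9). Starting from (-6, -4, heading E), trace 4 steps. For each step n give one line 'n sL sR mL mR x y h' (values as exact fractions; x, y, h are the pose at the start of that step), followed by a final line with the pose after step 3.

0 40/53 40/13 2380/689 1580/689 -6 -4 E
1 5/4 5/2 25/8 5/2 -5 -4 S
2 8 40/37 188/37 316/37 -5 -5 W
3 20/9 4 46/9 38/9 -6 -5 S
final -6 -6 W

n=0: pose=(-6,-4,E); sL=40/53, sR=40/13; mL=2380/689, mR=1580/689; mL+mR=3960/689 → advance +1; mR−mL=-800/689 → turn -1·90°
n=1: pose=(-5,-4,S); sL=5/4, sR=5/2; mL=25/8, mR=5/2; mL+mR=45/8 → advance +1; mR−mL=-5/8 → turn -1·90°
n=2: pose=(-5,-5,W); sL=8, sR=40/37; mL=188/37, mR=316/37; mL+mR=504/37 → advance +1; mR−mL=128/37 → turn +1·90°
n=3: pose=(-6,-5,S); sL=20/9, sR=4; mL=46/9, mR=38/9; mL+mR=28/3 → advance +1; mR−mL=-8/9 → turn -1·90°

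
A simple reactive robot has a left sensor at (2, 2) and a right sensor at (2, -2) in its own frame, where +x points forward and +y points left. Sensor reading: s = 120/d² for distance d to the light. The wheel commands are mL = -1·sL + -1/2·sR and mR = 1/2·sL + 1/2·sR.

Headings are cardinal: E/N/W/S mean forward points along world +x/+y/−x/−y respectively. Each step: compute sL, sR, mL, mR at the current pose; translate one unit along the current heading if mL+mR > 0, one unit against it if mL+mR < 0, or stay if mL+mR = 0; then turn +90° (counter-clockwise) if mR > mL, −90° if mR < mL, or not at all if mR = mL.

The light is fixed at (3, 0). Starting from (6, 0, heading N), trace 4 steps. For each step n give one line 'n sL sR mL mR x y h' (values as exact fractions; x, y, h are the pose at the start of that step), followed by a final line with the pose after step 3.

0 24 120/29 -756/29 408/29 6 0 N
1 12 60 -42 36 6 -1 W
2 8/3 120/13 -284/39 232/39 7 -1 S
3 3 3 -9/2 3 7 0 E
final 6 0 N

n=0: pose=(6,0,N); sL=24, sR=120/29; mL=-756/29, mR=408/29; mL+mR=-12 → advance -1; mR−mL=1164/29 → turn +1·90°
n=1: pose=(6,-1,W); sL=12, sR=60; mL=-42, mR=36; mL+mR=-6 → advance -1; mR−mL=78 → turn +1·90°
n=2: pose=(7,-1,S); sL=8/3, sR=120/13; mL=-284/39, mR=232/39; mL+mR=-4/3 → advance -1; mR−mL=172/13 → turn +1·90°
n=3: pose=(7,0,E); sL=3, sR=3; mL=-9/2, mR=3; mL+mR=-3/2 → advance -1; mR−mL=15/2 → turn +1·90°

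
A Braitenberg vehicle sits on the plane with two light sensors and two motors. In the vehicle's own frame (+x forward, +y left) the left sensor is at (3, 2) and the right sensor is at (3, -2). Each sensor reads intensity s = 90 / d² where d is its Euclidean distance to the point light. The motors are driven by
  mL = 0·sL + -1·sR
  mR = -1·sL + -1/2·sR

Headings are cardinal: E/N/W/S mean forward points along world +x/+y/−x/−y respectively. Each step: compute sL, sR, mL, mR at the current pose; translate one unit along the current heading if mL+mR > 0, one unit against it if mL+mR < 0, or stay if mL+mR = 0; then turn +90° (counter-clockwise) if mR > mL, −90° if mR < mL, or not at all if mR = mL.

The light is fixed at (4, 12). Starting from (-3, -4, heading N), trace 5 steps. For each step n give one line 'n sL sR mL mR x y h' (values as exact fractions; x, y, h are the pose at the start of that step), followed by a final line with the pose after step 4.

0 9/25 45/97 -45/97 -2871/4850 -3 -4 N
1 90/241 90/377 -90/377 -44775/90857 -3 -5 E
2 45/218 9/50 -9/50 -3231/10900 -4 -5 S
3 18/89 90/317 -90/317 -9711/28213 -4 -4 W
4 9/25 45/97 -45/97 -2871/4850 -3 -4 N
final -3 -5 E

n=0: pose=(-3,-4,N); sL=9/25, sR=45/97; mL=-45/97, mR=-2871/4850; mL+mR=-5121/4850 → advance -1; mR−mL=-621/4850 → turn -1·90°
n=1: pose=(-3,-5,E); sL=90/241, sR=90/377; mL=-90/377, mR=-44775/90857; mL+mR=-66465/90857 → advance -1; mR−mL=-23085/90857 → turn -1·90°
n=2: pose=(-4,-5,S); sL=45/218, sR=9/50; mL=-9/50, mR=-3231/10900; mL+mR=-5193/10900 → advance -1; mR−mL=-1269/10900 → turn -1·90°
n=3: pose=(-4,-4,W); sL=18/89, sR=90/317; mL=-90/317, mR=-9711/28213; mL+mR=-17721/28213 → advance -1; mR−mL=-1701/28213 → turn -1·90°
n=4: pose=(-3,-4,N); sL=9/25, sR=45/97; mL=-45/97, mR=-2871/4850; mL+mR=-5121/4850 → advance -1; mR−mL=-621/4850 → turn -1·90°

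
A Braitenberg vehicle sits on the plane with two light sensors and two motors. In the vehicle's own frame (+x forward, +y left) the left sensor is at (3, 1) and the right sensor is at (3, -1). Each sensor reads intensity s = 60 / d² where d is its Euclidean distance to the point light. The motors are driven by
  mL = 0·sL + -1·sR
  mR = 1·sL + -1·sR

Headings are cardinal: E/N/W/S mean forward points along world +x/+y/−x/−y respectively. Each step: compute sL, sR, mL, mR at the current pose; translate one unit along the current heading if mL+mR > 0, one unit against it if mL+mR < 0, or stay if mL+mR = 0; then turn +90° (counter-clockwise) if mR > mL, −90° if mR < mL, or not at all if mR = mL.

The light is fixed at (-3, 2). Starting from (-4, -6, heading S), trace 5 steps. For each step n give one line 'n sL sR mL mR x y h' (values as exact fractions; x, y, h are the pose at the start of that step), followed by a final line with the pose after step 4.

0 60/121 12/25 -12/25 48/3025 -4 -6 S
1 3/2 15/17 -15/17 21/34 -4 -5 E
2 12/5 60/17 -60/17 -96/85 -5 -5 N
3 30/53 30/37 -30/37 -480/1961 -5 -6 W
4 60/121 12/25 -12/25 48/3025 -4 -6 S
final -4 -5 E

n=0: pose=(-4,-6,S); sL=60/121, sR=12/25; mL=-12/25, mR=48/3025; mL+mR=-1404/3025 → advance -1; mR−mL=60/121 → turn +1·90°
n=1: pose=(-4,-5,E); sL=3/2, sR=15/17; mL=-15/17, mR=21/34; mL+mR=-9/34 → advance -1; mR−mL=3/2 → turn +1·90°
n=2: pose=(-5,-5,N); sL=12/5, sR=60/17; mL=-60/17, mR=-96/85; mL+mR=-396/85 → advance -1; mR−mL=12/5 → turn +1·90°
n=3: pose=(-5,-6,W); sL=30/53, sR=30/37; mL=-30/37, mR=-480/1961; mL+mR=-2070/1961 → advance -1; mR−mL=30/53 → turn +1·90°
n=4: pose=(-4,-6,S); sL=60/121, sR=12/25; mL=-12/25, mR=48/3025; mL+mR=-1404/3025 → advance -1; mR−mL=60/121 → turn +1·90°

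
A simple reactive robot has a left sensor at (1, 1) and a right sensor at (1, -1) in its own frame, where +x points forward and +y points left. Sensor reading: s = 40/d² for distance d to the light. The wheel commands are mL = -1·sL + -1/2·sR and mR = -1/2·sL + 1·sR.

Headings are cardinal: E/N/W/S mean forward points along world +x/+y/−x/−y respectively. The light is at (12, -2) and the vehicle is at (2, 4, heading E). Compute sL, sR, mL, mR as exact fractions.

left sensor world pos  = (3, 5); dL² = 130
right sensor world pos = (3, 3); dR² = 106
sL = 40/130 = 4/13
sR = 40/106 = 20/53
mL = -1·sL + -1/2·sR = -342/689
mR = -1/2·sL + 1·sR = 154/689

4/13 20/53 -342/689 154/689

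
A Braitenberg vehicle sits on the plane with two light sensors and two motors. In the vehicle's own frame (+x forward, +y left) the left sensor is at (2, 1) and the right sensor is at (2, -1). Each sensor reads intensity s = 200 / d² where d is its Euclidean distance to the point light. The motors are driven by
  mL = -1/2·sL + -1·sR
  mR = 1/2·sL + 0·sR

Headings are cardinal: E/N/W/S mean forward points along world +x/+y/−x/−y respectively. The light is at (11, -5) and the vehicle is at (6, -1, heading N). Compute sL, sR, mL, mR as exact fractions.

left sensor world pos  = (5, 1); dL² = 72
right sensor world pos = (7, 1); dR² = 52
sL = 200/72 = 25/9
sR = 200/52 = 50/13
mL = -1/2·sL + -1·sR = -1225/234
mR = 1/2·sL + 0·sR = 25/18

25/9 50/13 -1225/234 25/18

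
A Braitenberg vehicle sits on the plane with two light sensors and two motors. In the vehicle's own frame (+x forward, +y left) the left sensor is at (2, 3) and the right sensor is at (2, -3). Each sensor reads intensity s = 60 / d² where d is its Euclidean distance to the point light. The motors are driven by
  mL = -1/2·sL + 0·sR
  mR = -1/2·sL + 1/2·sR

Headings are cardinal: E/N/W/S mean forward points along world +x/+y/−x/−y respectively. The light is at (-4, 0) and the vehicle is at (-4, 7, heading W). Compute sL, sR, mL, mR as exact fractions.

3 15/26 -3/2 -63/52

left sensor world pos  = (-6, 4); dL² = 20
right sensor world pos = (-6, 10); dR² = 104
sL = 60/20 = 3
sR = 60/104 = 15/26
mL = -1/2·sL + 0·sR = -3/2
mR = -1/2·sL + 1/2·sR = -63/52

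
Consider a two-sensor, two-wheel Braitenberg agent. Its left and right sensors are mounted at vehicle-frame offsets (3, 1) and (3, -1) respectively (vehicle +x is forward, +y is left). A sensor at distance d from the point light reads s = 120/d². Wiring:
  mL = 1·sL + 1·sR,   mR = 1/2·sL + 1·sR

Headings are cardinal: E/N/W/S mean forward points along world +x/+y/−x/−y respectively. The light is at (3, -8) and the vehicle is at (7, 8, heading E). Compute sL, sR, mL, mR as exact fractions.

60/169 60/137 18360/23153 14250/23153

left sensor world pos  = (10, 9); dL² = 338
right sensor world pos = (10, 7); dR² = 274
sL = 120/338 = 60/169
sR = 120/274 = 60/137
mL = 1·sL + 1·sR = 18360/23153
mR = 1/2·sL + 1·sR = 14250/23153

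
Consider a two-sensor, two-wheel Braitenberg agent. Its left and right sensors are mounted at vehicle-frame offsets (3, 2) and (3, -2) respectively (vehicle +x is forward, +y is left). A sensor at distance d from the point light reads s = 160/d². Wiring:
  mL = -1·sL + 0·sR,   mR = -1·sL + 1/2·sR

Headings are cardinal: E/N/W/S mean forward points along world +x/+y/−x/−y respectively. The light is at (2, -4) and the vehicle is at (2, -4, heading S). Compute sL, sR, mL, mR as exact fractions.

left sensor world pos  = (4, -7); dL² = 13
right sensor world pos = (0, -7); dR² = 13
sL = 160/13 = 160/13
sR = 160/13 = 160/13
mL = -1·sL + 0·sR = -160/13
mR = -1·sL + 1/2·sR = -80/13

160/13 160/13 -160/13 -80/13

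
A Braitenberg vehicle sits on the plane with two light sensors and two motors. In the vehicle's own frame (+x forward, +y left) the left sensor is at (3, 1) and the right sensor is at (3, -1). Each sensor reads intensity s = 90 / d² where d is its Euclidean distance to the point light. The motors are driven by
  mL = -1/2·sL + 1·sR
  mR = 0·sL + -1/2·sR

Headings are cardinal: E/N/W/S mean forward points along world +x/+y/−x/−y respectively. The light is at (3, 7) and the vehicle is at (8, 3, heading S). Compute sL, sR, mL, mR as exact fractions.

left sensor world pos  = (9, 0); dL² = 85
right sensor world pos = (7, 0); dR² = 65
sL = 90/85 = 18/17
sR = 90/65 = 18/13
mL = -1/2·sL + 1·sR = 189/221
mR = 0·sL + -1/2·sR = -9/13

18/17 18/13 189/221 -9/13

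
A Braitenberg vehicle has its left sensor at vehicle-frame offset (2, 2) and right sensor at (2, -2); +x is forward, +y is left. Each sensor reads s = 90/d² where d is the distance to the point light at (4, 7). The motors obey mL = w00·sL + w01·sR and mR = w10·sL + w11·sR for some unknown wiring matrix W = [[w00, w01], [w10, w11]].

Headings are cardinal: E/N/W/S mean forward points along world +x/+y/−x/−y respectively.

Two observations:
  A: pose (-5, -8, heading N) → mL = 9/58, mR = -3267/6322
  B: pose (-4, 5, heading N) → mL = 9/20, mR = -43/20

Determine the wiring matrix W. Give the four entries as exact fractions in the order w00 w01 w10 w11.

1/2 0 -1 -1/2

obs A: pose=(-5,-8,N) → sL=9/29, sR=45/109, mL=9/58, mR=-3267/6322
obs B: pose=(-4,5,N) → sL=9/10, sR=5/2, mL=9/20, mR=-43/20
sensor matrix S = [[9/29, 45/109], [9/10, 5/2]]; det S = 1278/3161
solve [mL_A; mL_B] = S·[w00; w01] and [mR_A; mR_B] = S·[w10; w11]:
  w00 = 1/2, w01 = 0, w10 = -1, w11 = -1/2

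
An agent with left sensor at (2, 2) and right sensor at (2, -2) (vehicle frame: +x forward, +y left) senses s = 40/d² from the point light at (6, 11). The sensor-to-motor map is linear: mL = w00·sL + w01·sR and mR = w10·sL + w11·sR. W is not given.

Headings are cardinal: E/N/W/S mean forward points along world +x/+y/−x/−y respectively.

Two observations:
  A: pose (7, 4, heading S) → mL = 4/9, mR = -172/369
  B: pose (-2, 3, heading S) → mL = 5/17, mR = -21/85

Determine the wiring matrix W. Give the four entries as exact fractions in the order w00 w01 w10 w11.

1 0 -1/2 -1/2

obs A: pose=(7,4,S) → sL=4/9, sR=20/41, mL=4/9, mR=-172/369
obs B: pose=(-2,3,S) → sL=5/17, sR=1/5, mL=5/17, mR=-21/85
sensor matrix S = [[4/9, 20/41], [5/17, 1/5]]; det S = -1712/31365
solve [mL_A; mL_B] = S·[w00; w01] and [mR_A; mR_B] = S·[w10; w11]:
  w00 = 1, w01 = 0, w10 = -1/2, w11 = -1/2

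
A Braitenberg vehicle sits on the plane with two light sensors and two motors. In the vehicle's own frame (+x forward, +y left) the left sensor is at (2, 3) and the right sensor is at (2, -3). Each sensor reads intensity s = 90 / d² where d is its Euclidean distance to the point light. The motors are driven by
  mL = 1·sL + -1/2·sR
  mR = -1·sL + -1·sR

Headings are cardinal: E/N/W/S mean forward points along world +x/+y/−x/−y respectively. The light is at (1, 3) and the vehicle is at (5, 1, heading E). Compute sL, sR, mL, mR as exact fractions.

90/37 90/61 3825/2257 -8820/2257

left sensor world pos  = (7, 4); dL² = 37
right sensor world pos = (7, -2); dR² = 61
sL = 90/37 = 90/37
sR = 90/61 = 90/61
mL = 1·sL + -1/2·sR = 3825/2257
mR = -1·sL + -1·sR = -8820/2257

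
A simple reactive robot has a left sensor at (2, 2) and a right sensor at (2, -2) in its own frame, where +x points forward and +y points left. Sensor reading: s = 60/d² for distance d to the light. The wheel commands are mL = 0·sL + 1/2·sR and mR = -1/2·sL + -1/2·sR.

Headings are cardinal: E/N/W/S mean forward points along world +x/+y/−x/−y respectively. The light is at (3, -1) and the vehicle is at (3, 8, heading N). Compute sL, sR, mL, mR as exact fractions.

12/25 12/25 6/25 -12/25

left sensor world pos  = (1, 10); dL² = 125
right sensor world pos = (5, 10); dR² = 125
sL = 60/125 = 12/25
sR = 60/125 = 12/25
mL = 0·sL + 1/2·sR = 6/25
mR = -1/2·sL + -1/2·sR = -12/25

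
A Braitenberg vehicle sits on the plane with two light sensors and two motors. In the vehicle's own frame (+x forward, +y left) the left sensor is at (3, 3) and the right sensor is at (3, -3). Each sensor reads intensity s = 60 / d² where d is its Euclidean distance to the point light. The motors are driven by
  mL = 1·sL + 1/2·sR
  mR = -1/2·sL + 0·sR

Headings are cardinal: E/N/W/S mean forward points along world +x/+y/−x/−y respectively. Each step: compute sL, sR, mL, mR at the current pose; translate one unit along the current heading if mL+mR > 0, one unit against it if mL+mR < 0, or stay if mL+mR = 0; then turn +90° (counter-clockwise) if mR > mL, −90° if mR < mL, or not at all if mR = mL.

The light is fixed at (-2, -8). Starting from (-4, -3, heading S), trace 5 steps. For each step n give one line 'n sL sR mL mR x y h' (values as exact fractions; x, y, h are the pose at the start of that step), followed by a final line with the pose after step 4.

0 12 60/29 378/29 -6 -4 -3 S
1 30/13 30/37 1305/481 -15/13 -4 -4 W
2 12/17 60/49 1098/833 -6/17 -5 -4 N
3 15/16 15 135/16 -15/32 -5 -3 E
4 12 60/29 378/29 -6 -4 -3 S
final -4 -4 W

n=0: pose=(-4,-3,S); sL=12, sR=60/29; mL=378/29, mR=-6; mL+mR=204/29 → advance +1; mR−mL=-552/29 → turn -1·90°
n=1: pose=(-4,-4,W); sL=30/13, sR=30/37; mL=1305/481, mR=-15/13; mL+mR=750/481 → advance +1; mR−mL=-1860/481 → turn -1·90°
n=2: pose=(-5,-4,N); sL=12/17, sR=60/49; mL=1098/833, mR=-6/17; mL+mR=804/833 → advance +1; mR−mL=-1392/833 → turn -1·90°
n=3: pose=(-5,-3,E); sL=15/16, sR=15; mL=135/16, mR=-15/32; mL+mR=255/32 → advance +1; mR−mL=-285/32 → turn -1·90°
n=4: pose=(-4,-3,S); sL=12, sR=60/29; mL=378/29, mR=-6; mL+mR=204/29 → advance +1; mR−mL=-552/29 → turn -1·90°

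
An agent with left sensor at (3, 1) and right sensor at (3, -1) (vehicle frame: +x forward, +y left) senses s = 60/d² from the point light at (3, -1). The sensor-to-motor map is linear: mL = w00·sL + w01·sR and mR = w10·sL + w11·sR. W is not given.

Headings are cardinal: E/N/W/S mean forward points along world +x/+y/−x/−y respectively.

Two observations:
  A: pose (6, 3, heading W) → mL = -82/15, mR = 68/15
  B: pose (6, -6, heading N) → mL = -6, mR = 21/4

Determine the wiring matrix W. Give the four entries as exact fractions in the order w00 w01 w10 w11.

-1 1/2 1/2 1/2

obs A: pose=(6,3,W) → sL=20/3, sR=12/5, mL=-82/15, mR=68/15
obs B: pose=(6,-6,N) → sL=15/2, sR=3, mL=-6, mR=21/4
sensor matrix S = [[20/3, 12/5], [15/2, 3]]; det S = 2
solve [mL_A; mL_B] = S·[w00; w01] and [mR_A; mR_B] = S·[w10; w11]:
  w00 = -1, w01 = 1/2, w10 = 1/2, w11 = 1/2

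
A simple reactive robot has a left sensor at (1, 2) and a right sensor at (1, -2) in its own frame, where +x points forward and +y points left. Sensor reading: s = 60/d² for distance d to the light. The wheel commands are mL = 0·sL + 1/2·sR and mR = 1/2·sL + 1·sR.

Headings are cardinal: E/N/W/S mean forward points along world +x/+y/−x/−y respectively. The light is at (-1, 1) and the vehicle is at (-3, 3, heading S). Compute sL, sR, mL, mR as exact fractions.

60 60/17 30/17 570/17

left sensor world pos  = (-1, 2); dL² = 1
right sensor world pos = (-5, 2); dR² = 17
sL = 60/1 = 60
sR = 60/17 = 60/17
mL = 0·sL + 1/2·sR = 30/17
mR = 1/2·sL + 1·sR = 570/17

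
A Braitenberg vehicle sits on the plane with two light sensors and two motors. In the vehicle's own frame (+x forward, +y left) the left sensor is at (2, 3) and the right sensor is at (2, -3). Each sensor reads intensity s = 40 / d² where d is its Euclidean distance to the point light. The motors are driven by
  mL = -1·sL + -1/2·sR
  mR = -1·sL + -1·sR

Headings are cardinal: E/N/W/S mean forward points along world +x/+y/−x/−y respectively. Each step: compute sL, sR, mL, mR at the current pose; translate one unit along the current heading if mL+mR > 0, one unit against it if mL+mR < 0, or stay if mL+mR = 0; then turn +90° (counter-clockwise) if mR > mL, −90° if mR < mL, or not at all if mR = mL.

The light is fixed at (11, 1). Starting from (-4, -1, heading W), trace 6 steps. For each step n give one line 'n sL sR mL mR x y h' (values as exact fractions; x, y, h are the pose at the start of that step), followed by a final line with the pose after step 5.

0 20/157 4/29 -894/4553 -1208/4553 -4 -1 W
1 40/289 40/121 -10620/34969 -16400/34969 -3 -1 N
2 5/18 2/9 -7/18 -1/2 -3 -2 E
3 40/169 40/349 -17340/58981 -20720/58981 -4 -2 S
4 20/157 4/29 -894/4553 -1208/4553 -4 -1 W
5 40/289 40/121 -10620/34969 -16400/34969 -3 -1 N
final -3 -2 E

n=0: pose=(-4,-1,W); sL=20/157, sR=4/29; mL=-894/4553, mR=-1208/4553; mL+mR=-2102/4553 → advance -1; mR−mL=-2/29 → turn -1·90°
n=1: pose=(-3,-1,N); sL=40/289, sR=40/121; mL=-10620/34969, mR=-16400/34969; mL+mR=-27020/34969 → advance -1; mR−mL=-20/121 → turn -1·90°
n=2: pose=(-3,-2,E); sL=5/18, sR=2/9; mL=-7/18, mR=-1/2; mL+mR=-8/9 → advance -1; mR−mL=-1/9 → turn -1·90°
n=3: pose=(-4,-2,S); sL=40/169, sR=40/349; mL=-17340/58981, mR=-20720/58981; mL+mR=-38060/58981 → advance -1; mR−mL=-20/349 → turn -1·90°
n=4: pose=(-4,-1,W); sL=20/157, sR=4/29; mL=-894/4553, mR=-1208/4553; mL+mR=-2102/4553 → advance -1; mR−mL=-2/29 → turn -1·90°
n=5: pose=(-3,-1,N); sL=40/289, sR=40/121; mL=-10620/34969, mR=-16400/34969; mL+mR=-27020/34969 → advance -1; mR−mL=-20/121 → turn -1·90°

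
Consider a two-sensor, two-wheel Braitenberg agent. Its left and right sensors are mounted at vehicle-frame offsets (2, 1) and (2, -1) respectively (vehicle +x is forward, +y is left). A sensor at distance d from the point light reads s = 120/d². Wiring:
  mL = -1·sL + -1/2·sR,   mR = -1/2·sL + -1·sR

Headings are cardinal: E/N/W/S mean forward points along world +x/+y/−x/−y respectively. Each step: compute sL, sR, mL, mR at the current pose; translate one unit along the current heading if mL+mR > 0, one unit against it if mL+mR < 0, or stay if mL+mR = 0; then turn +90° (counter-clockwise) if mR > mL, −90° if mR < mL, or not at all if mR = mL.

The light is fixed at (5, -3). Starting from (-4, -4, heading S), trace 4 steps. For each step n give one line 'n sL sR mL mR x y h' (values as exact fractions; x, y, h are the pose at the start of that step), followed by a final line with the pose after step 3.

0 120/73 120/109 -17460/7957 -15300/7957 -4 -4 S
1 12/5 12/5 -18/5 -18/5 -4 -3 E
2 24/13 24/13 -36/13 -36/13 -5 -3 E
3 60/41 60/41 -90/41 -90/41 -6 -3 E
final -7 -3 E

n=0: pose=(-4,-4,S); sL=120/73, sR=120/109; mL=-17460/7957, mR=-15300/7957; mL+mR=-32760/7957 → advance -1; mR−mL=2160/7957 → turn +1·90°
n=1: pose=(-4,-3,E); sL=12/5, sR=12/5; mL=-18/5, mR=-18/5; mL+mR=-36/5 → advance -1; mR−mL=0 → turn +0·90°
n=2: pose=(-5,-3,E); sL=24/13, sR=24/13; mL=-36/13, mR=-36/13; mL+mR=-72/13 → advance -1; mR−mL=0 → turn +0·90°
n=3: pose=(-6,-3,E); sL=60/41, sR=60/41; mL=-90/41, mR=-90/41; mL+mR=-180/41 → advance -1; mR−mL=0 → turn +0·90°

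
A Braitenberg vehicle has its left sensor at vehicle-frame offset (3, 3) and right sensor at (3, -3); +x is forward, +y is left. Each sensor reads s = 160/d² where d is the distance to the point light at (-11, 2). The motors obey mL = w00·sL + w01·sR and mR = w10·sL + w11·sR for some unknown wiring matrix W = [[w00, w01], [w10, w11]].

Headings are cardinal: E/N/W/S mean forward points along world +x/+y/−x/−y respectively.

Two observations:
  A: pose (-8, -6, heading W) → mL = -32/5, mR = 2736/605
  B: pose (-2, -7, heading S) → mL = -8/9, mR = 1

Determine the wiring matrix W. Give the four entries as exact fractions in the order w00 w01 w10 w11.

obs A: pose=(-8,-6,W) → sL=160/121, sR=32/5, mL=-32/5, mR=2736/605
obs B: pose=(-2,-7,S) → sL=5/9, sR=8/9, mL=-8/9, mR=1
sensor matrix S = [[160/121, 32/5], [5/9, 8/9]]; det S = -288/121
solve [mL_A; mL_B] = S·[w00; w01] and [mR_A; mR_B] = S·[w10; w11]:
  w00 = 0, w01 = -1, w10 = 1, w11 = 1/2

0 -1 1 1/2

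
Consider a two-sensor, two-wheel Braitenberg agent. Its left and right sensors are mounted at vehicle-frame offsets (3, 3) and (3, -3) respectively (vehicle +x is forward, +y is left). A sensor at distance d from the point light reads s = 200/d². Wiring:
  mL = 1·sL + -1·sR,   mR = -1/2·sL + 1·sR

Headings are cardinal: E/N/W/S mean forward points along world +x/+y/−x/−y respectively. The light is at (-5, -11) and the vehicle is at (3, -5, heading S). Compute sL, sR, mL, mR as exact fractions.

left sensor world pos  = (6, -8); dL² = 130
right sensor world pos = (0, -8); dR² = 34
sL = 200/130 = 20/13
sR = 200/34 = 100/17
mL = 1·sL + -1·sR = -960/221
mR = -1/2·sL + 1·sR = 1130/221

20/13 100/17 -960/221 1130/221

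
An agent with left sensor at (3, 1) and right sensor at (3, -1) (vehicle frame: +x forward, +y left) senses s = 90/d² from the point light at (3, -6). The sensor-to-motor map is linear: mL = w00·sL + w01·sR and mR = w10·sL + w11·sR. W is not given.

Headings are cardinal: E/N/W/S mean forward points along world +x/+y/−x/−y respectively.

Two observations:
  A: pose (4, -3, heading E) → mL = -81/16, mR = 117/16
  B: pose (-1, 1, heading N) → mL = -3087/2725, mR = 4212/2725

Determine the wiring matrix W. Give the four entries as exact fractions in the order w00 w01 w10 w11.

obs A: pose=(4,-3,E) → sL=45/16, sR=9/2, mL=-81/16, mR=117/16
obs B: pose=(-1,1,N) → sL=18/25, sR=90/109, mL=-3087/2725, mR=4212/2725
sensor matrix S = [[45/16, 9/2], [18/25, 90/109]]; det S = -20007/21800
solve [mL_A; mL_B] = S·[w00; w01] and [mR_A; mR_B] = S·[w10; w11]:
  w00 = -1, w01 = -1/2, w10 = 1, w11 = 1

-1 -1/2 1 1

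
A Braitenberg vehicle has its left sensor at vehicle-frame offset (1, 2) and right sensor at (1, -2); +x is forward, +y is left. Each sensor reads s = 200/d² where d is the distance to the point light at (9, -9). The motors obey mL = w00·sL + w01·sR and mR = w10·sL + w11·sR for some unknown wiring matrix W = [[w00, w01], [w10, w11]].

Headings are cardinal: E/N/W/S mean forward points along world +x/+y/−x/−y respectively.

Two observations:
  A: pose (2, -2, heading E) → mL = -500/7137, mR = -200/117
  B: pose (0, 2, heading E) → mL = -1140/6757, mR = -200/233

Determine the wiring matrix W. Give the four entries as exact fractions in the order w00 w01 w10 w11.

obs A: pose=(2,-2,E) → sL=200/117, sR=200/61, mL=-500/7137, mR=-200/117
obs B: pose=(0,2,E) → sL=200/233, sR=40/29, mL=-1140/6757, mR=-200/233
sensor matrix S = [[200/117, 200/61], [200/233, 40/29]]; det S = -22016000/48224709
solve [mL_A; mL_B] = S·[w00; w01] and [mR_A; mR_B] = S·[w10; w11]:
  w00 = -1, w01 = 1/2, w10 = -1, w11 = 0

-1 1/2 -1 0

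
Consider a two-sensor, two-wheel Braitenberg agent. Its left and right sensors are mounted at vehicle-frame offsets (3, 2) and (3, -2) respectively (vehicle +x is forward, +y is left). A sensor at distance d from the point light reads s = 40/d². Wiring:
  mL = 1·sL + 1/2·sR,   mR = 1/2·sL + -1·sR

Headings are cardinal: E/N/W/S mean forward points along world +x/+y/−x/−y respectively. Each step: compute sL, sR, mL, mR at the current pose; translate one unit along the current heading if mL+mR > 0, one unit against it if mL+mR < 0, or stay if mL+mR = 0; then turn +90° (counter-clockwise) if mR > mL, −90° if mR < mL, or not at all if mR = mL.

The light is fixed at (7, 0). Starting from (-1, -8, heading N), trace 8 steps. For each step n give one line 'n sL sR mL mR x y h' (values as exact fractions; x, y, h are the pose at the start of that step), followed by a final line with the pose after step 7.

n=0: pose=(-1,-8,N); sL=8/25, sR=40/61; mL=988/1525, mR=-756/1525; mL+mR=232/1525 → advance +1; mR−mL=-1744/1525 → turn -1·90°
n=1: pose=(-1,-7,E); sL=4/5, sR=20/53; mL=262/265, mR=6/265; mL+mR=268/265 → advance +1; mR−mL=-256/265 → turn -1·90°
n=2: pose=(0,-7,S); sL=8/25, sR=40/181; mL=1948/4525, mR=-276/4525; mL+mR=1672/4525 → advance +1; mR−mL=-2224/4525 → turn -1·90°
n=3: pose=(0,-8,W); sL=1/5, sR=5/17; mL=59/170, mR=-33/170; mL+mR=13/85 → advance +1; mR−mL=-46/85 → turn -1·90°
n=4: pose=(-1,-8,N); sL=8/25, sR=40/61; mL=988/1525, mR=-756/1525; mL+mR=232/1525 → advance +1; mR−mL=-1744/1525 → turn -1·90°
n=5: pose=(-1,-7,E); sL=4/5, sR=20/53; mL=262/265, mR=6/265; mL+mR=268/265 → advance +1; mR−mL=-256/265 → turn -1·90°
n=6: pose=(0,-7,S); sL=8/25, sR=40/181; mL=1948/4525, mR=-276/4525; mL+mR=1672/4525 → advance +1; mR−mL=-2224/4525 → turn -1·90°
n=7: pose=(0,-8,W); sL=1/5, sR=5/17; mL=59/170, mR=-33/170; mL+mR=13/85 → advance +1; mR−mL=-46/85 → turn -1·90°

0 8/25 40/61 988/1525 -756/1525 -1 -8 N
1 4/5 20/53 262/265 6/265 -1 -7 E
2 8/25 40/181 1948/4525 -276/4525 0 -7 S
3 1/5 5/17 59/170 -33/170 0 -8 W
4 8/25 40/61 988/1525 -756/1525 -1 -8 N
5 4/5 20/53 262/265 6/265 -1 -7 E
6 8/25 40/181 1948/4525 -276/4525 0 -7 S
7 1/5 5/17 59/170 -33/170 0 -8 W
final -1 -8 N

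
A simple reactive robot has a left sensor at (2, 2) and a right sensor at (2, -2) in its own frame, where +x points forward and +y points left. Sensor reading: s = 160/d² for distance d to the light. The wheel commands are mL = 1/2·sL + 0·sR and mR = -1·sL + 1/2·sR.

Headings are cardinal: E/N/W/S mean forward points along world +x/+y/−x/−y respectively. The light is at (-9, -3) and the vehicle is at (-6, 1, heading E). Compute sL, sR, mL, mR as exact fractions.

160/61 160/29 80/61 240/1769

left sensor world pos  = (-4, 3); dL² = 61
right sensor world pos = (-4, -1); dR² = 29
sL = 160/61 = 160/61
sR = 160/29 = 160/29
mL = 1/2·sL + 0·sR = 80/61
mR = -1·sL + 1/2·sR = 240/1769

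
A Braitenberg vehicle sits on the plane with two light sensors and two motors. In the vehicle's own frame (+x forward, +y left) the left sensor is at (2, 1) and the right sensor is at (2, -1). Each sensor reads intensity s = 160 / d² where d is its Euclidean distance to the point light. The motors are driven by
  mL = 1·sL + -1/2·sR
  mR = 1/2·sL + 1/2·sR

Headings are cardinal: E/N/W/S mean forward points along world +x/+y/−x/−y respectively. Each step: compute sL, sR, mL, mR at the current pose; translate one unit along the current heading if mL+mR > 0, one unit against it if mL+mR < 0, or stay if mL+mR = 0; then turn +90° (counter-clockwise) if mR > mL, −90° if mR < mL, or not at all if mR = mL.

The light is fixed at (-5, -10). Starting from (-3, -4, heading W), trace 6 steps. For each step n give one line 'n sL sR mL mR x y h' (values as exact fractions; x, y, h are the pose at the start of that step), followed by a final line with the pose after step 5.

n=0: pose=(-3,-4,W); sL=32/5, sR=160/49; mL=1168/245, mR=1184/245; mL+mR=48/5 → advance +1; mR−mL=16/245 → turn +1·90°
n=1: pose=(-4,-4,S); sL=8, sR=10; mL=3, mR=9; mL+mR=12 → advance +1; mR−mL=6 → turn +1·90°
n=2: pose=(-4,-5,E); sL=32/9, sR=32/5; mL=16/45, mR=224/45; mL+mR=16/3 → advance +1; mR−mL=208/45 → turn +1·90°
n=3: pose=(-3,-5,N); sL=16/5, sR=80/29; mL=264/145, mR=432/145; mL+mR=24/5 → advance +1; mR−mL=168/145 → turn +1·90°
n=4: pose=(-3,-4,W); sL=32/5, sR=160/49; mL=1168/245, mR=1184/245; mL+mR=48/5 → advance +1; mR−mL=16/245 → turn +1·90°
n=5: pose=(-4,-4,S); sL=8, sR=10; mL=3, mR=9; mL+mR=12 → advance +1; mR−mL=6 → turn +1·90°

0 32/5 160/49 1168/245 1184/245 -3 -4 W
1 8 10 3 9 -4 -4 S
2 32/9 32/5 16/45 224/45 -4 -5 E
3 16/5 80/29 264/145 432/145 -3 -5 N
4 32/5 160/49 1168/245 1184/245 -3 -4 W
5 8 10 3 9 -4 -4 S
final -4 -5 E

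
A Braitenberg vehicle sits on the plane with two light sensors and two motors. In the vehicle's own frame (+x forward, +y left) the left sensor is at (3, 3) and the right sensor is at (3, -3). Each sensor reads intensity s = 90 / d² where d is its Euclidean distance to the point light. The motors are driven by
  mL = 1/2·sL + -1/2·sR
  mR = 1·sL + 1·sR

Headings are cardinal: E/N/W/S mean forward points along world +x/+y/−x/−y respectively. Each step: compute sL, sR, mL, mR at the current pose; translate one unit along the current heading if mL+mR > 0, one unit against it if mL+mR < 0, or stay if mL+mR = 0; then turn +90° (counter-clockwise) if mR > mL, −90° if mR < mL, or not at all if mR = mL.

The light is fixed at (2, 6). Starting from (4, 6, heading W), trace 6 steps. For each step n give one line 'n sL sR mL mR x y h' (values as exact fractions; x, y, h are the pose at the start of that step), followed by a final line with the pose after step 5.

0 9 9 0 18 4 6 W
1 18/5 90/13 -108/65 684/65 3 6 S
2 9/2 45/16 27/32 117/16 3 5 E
3 18 90/29 216/29 612/29 4 5 N
4 9 9 0 18 4 6 W
5 18/5 90/13 -108/65 684/65 3 6 S
final 3 5 E

n=0: pose=(4,6,W); sL=9, sR=9; mL=0, mR=18; mL+mR=18 → advance +1; mR−mL=18 → turn +1·90°
n=1: pose=(3,6,S); sL=18/5, sR=90/13; mL=-108/65, mR=684/65; mL+mR=576/65 → advance +1; mR−mL=792/65 → turn +1·90°
n=2: pose=(3,5,E); sL=9/2, sR=45/16; mL=27/32, mR=117/16; mL+mR=261/32 → advance +1; mR−mL=207/32 → turn +1·90°
n=3: pose=(4,5,N); sL=18, sR=90/29; mL=216/29, mR=612/29; mL+mR=828/29 → advance +1; mR−mL=396/29 → turn +1·90°
n=4: pose=(4,6,W); sL=9, sR=9; mL=0, mR=18; mL+mR=18 → advance +1; mR−mL=18 → turn +1·90°
n=5: pose=(3,6,S); sL=18/5, sR=90/13; mL=-108/65, mR=684/65; mL+mR=576/65 → advance +1; mR−mL=792/65 → turn +1·90°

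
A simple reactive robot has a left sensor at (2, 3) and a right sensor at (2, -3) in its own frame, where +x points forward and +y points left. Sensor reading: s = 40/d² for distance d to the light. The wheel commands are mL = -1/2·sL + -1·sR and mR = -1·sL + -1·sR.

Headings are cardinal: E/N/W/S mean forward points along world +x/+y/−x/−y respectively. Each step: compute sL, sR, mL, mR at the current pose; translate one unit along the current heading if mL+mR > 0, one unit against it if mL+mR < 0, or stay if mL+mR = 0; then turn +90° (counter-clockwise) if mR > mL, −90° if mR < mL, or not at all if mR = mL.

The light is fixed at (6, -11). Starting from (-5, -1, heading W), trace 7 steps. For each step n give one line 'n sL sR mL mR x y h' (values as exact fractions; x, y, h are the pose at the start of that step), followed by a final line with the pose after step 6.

0 20/109 20/169 -3870/18421 -5560/18421 -5 -1 W
1 40/313 40/193 -16380/60409 -20240/60409 -4 -1 N
2 5/26 2/5 -129/260 -77/130 -4 -2 E
3 40/113 8/49 -1884/5537 -2864/5537 -5 -2 S
4 20/109 20/169 -3870/18421 -5560/18421 -5 -1 W
5 40/313 40/193 -16380/60409 -20240/60409 -4 -1 N
6 5/26 2/5 -129/260 -77/130 -4 -2 E
final -5 -2 S

n=0: pose=(-5,-1,W); sL=20/109, sR=20/169; mL=-3870/18421, mR=-5560/18421; mL+mR=-9430/18421 → advance -1; mR−mL=-10/109 → turn -1·90°
n=1: pose=(-4,-1,N); sL=40/313, sR=40/193; mL=-16380/60409, mR=-20240/60409; mL+mR=-36620/60409 → advance -1; mR−mL=-20/313 → turn -1·90°
n=2: pose=(-4,-2,E); sL=5/26, sR=2/5; mL=-129/260, mR=-77/130; mL+mR=-283/260 → advance -1; mR−mL=-5/52 → turn -1·90°
n=3: pose=(-5,-2,S); sL=40/113, sR=8/49; mL=-1884/5537, mR=-2864/5537; mL+mR=-4748/5537 → advance -1; mR−mL=-20/113 → turn -1·90°
n=4: pose=(-5,-1,W); sL=20/109, sR=20/169; mL=-3870/18421, mR=-5560/18421; mL+mR=-9430/18421 → advance -1; mR−mL=-10/109 → turn -1·90°
n=5: pose=(-4,-1,N); sL=40/313, sR=40/193; mL=-16380/60409, mR=-20240/60409; mL+mR=-36620/60409 → advance -1; mR−mL=-20/313 → turn -1·90°
n=6: pose=(-4,-2,E); sL=5/26, sR=2/5; mL=-129/260, mR=-77/130; mL+mR=-283/260 → advance -1; mR−mL=-5/52 → turn -1·90°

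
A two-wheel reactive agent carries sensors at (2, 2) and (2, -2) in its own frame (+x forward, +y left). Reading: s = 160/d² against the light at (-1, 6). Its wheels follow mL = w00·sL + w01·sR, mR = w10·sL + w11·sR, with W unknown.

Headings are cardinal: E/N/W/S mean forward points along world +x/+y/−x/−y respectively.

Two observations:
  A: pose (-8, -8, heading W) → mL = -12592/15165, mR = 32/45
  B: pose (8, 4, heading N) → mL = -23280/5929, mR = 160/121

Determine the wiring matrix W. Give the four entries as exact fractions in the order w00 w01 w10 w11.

obs A: pose=(-8,-8,W) → sL=160/337, sR=32/45, mL=-12592/15165, mR=32/45
obs B: pose=(8,4,N) → sL=160/49, sR=160/121, mL=-23280/5929, mR=160/121
sensor matrix S = [[160/337, 32/45], [160/49, 160/121]]; det S = -30466048/17982657
solve [mL_A; mL_B] = S·[w00; w01] and [mR_A; mR_B] = S·[w10; w11]:
  w00 = -1, w01 = -1/2, w10 = 0, w11 = 1

-1 -1/2 0 1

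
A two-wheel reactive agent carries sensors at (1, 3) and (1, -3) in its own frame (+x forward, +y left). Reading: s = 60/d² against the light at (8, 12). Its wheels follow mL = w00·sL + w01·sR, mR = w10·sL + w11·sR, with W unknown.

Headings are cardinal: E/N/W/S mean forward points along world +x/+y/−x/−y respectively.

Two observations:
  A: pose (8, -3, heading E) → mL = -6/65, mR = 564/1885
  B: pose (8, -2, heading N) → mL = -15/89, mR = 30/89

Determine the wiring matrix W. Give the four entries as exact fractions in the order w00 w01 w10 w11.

0 -1/2 1/2 1/2

obs A: pose=(8,-3,E) → sL=12/29, sR=12/65, mL=-6/65, mR=564/1885
obs B: pose=(8,-2,N) → sL=30/89, sR=30/89, mL=-15/89, mR=30/89
sensor matrix S = [[12/29, 12/65], [30/89, 30/89]]; det S = 2592/33553
solve [mL_A; mL_B] = S·[w00; w01] and [mR_A; mR_B] = S·[w10; w11]:
  w00 = 0, w01 = -1/2, w10 = 1/2, w11 = 1/2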